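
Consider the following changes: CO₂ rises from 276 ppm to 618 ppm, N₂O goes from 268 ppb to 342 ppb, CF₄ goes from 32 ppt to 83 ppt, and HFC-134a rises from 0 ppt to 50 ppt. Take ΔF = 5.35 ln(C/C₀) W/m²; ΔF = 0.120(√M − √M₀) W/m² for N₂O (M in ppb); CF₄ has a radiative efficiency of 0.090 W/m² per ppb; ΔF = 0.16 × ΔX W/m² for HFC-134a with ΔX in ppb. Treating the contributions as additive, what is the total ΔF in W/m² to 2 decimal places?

ΔF = 4.58 W/m²

CO₂: 5.35 × ln(618/276) = 5.35 × ln(2.23913) = 5.35 × 0.80609 = 4.3126 W/m².
N₂O: 0.120 × (√342 − √268) = 0.120 × (18.4932 − 16.3707) = 0.120 × 2.1225 = 0.2547 W/m².
CF₄: Δ = 83 − 32 = 51 ppt = 0.051 ppb; ΔF = 0.090 × 0.051 = 0.0046 W/m².
HFC-134a: Δ = 50 − 0 = 50 ppt = 0.050 ppb; ΔF = 0.16 × 0.050 = 0.0080 W/m².
Total ΔF = 4.3126 + 0.2547 + 0.0046 + 0.0080 = 4.5799 W/m².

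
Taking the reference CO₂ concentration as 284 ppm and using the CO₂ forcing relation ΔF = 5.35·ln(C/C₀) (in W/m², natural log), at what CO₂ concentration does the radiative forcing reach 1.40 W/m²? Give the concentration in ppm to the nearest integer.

C ≈ 369 ppm

Set 5.35 ln(C/284) = 1.40, so ln(C/284) = 1.40/5.35 = 0.26168.
Then C/284 = e^0.26168 = 1.29911, giving C = 284 × 1.29911 = 368.95 ppm.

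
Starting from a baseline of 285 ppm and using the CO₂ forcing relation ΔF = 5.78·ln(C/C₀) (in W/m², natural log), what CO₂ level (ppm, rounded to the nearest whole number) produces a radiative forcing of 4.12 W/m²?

Set 5.78 ln(C/285) = 4.12, so ln(C/285) = 4.12/5.78 = 0.71280.
Then C/285 = e^0.71280 = 2.03969, giving C = 285 × 2.03969 = 581.31 ppm.

C ≈ 581 ppm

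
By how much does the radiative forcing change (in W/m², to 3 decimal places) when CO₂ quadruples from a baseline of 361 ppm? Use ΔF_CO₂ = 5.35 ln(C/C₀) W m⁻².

ΔF = 7.417 W/m²

ΔF = 5.35 × ln(4) = 5.35 × 1.38629 = 7.4167 W/m².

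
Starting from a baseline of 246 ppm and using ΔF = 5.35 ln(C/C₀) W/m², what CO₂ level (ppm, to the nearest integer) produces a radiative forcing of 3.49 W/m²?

C ≈ 472 ppm

Set 5.35 ln(C/246) = 3.49, so ln(C/246) = 3.49/5.35 = 0.65234.
Then C/246 = e^0.65234 = 1.92003, giving C = 246 × 1.92003 = 472.33 ppm.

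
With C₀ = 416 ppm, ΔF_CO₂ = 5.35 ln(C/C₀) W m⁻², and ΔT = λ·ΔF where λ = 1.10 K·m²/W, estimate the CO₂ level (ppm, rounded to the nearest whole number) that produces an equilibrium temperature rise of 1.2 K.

Required forcing: ΔF = ΔT/λ = 1.2/1.10 = 1.0909 W/m².
Then ln(C/416) = ΔF/5.35 = 1.0909/5.35 = 0.20391.
So C = 416 × e^0.20391 = 416 × 1.22619 = 510.10 ppm.

C ≈ 510 ppm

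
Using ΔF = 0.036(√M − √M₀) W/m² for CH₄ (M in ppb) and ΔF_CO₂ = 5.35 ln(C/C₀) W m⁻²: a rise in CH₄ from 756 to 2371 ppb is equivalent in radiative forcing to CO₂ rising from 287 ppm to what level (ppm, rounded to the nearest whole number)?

C ≈ 331 ppm

CH₄ forcing: 0.036 × (√2371 − √756) = 0.036 × (48.6929 − 27.4955) = 0.036 × 21.1974 = 0.76311 W/m².
Set 5.35 ln(C/287) = 0.76311: ln(C/287) = 0.76311/5.35 = 0.14264, so C = 287 × e^0.14264 = 287 × 1.15331 = 331.00 ppm.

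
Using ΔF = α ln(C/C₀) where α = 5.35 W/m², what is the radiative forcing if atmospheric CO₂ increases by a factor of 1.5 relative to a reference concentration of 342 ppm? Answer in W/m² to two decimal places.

ΔF = 2.17 W/m²

Because the forcing depends only on the ratio C/C₀, the initial concentration does not enter.
ΔF = 5.35 × ln(1.5) = 5.35 × 0.40547 = 2.1693 W/m².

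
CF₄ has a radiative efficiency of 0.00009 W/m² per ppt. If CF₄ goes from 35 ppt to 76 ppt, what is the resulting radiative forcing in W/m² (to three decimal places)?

ΔF = 0.004 W/m²

CF₄: ΔF = 0.00009 × (76 − 35) = 0.00009 × 41 = 0.0037 W/m².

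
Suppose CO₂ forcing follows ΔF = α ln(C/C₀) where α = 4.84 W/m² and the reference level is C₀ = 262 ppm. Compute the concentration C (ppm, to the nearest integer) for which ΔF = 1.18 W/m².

C ≈ 334 ppm

Set 4.84 ln(C/262) = 1.18, so ln(C/262) = 1.18/4.84 = 0.24380.
Then C/262 = e^0.24380 = 1.27609, giving C = 262 × 1.27609 = 334.34 ppm.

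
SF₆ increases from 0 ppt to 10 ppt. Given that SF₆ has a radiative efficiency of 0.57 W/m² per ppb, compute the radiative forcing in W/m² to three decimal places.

ΔF = 0.006 W/m²

SF₆: Δ = 10 − 0 = 10 ppt = 0.010 ppb; ΔF = 0.57 × 0.010 = 0.0057 W/m².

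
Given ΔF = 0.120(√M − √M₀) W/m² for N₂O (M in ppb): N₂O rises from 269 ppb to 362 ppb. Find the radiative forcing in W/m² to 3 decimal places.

N₂O: 0.120 × (√362 − √269) = 0.120 × (19.0263 − 16.4012) = 0.120 × 2.6251 = 0.3150 W/m².

ΔF = 0.315 W/m²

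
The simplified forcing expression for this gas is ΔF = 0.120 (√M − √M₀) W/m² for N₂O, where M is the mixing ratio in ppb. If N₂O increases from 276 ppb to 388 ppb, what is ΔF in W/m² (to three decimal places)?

N₂O: 0.120 × (√388 − √276) = 0.120 × (19.6977 − 16.6132) = 0.120 × 3.0845 = 0.3701 W/m².

ΔF = 0.370 W/m²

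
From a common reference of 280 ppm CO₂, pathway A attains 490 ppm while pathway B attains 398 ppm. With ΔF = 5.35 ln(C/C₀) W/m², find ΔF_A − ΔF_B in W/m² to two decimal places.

ΔF_A = 5.35 ln(490/280) = 5.35 × 0.55962 = 2.9940 W/m².
ΔF_B = 5.35 ln(398/280) = 5.35 × 0.35166 = 1.8814 W/m².
Difference: 2.9940 − 1.8814 = 1.1126 W/m².

ΔF_A − ΔF_B = 1.11 W/m²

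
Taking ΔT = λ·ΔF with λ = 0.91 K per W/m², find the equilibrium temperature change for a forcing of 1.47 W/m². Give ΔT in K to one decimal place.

ΔT = λ ΔF = 0.91 × 1.47 = 1.3377 K.

ΔT = 1.3 K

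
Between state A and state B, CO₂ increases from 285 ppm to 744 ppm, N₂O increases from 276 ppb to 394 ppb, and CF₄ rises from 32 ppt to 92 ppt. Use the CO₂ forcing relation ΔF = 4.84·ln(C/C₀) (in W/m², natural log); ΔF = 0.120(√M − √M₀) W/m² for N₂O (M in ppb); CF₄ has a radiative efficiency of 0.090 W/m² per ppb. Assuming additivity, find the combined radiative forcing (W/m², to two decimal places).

ΔF = 5.04 W/m²

CO₂: 4.84 × ln(744/285) = 4.84 × ln(2.61053) = 4.84 × 0.95955 = 4.6442 W/m².
N₂O: 0.120 × (√394 − √276) = 0.120 × (19.8494 − 16.6132) = 0.120 × 3.2362 = 0.3883 W/m².
CF₄: Δ = 92 − 32 = 60 ppt = 0.060 ppb; ΔF = 0.090 × 0.060 = 0.0054 W/m².
Total ΔF = 4.6442 + 0.3883 + 0.0054 = 5.0379 W/m².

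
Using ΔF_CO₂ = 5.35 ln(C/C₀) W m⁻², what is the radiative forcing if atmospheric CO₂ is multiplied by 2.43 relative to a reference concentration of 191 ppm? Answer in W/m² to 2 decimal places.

ΔF = 4.75 W/m²

ΔF = 5.35 × ln(2.43) = 5.35 × 0.88789 = 4.7502 W/m².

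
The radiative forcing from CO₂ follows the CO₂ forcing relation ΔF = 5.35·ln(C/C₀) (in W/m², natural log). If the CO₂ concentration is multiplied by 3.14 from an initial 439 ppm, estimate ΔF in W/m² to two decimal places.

ΔF = 6.12 W/m²

Because the forcing depends only on the ratio C/C₀, the initial concentration does not enter.
ΔF = 5.35 × ln(3.14) = 5.35 × 1.14422 = 6.1216 W/m².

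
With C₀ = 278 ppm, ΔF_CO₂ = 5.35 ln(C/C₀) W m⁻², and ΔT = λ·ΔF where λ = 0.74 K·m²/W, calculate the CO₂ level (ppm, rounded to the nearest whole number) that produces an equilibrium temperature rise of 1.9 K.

C ≈ 449 ppm

Required forcing: ΔF = ΔT/λ = 1.9/0.74 = 2.5676 W/m².
Then ln(C/278) = ΔF/5.35 = 2.5676/5.35 = 0.47993.
So C = 278 × e^0.47993 = 278 × 1.61596 = 449.24 ppm.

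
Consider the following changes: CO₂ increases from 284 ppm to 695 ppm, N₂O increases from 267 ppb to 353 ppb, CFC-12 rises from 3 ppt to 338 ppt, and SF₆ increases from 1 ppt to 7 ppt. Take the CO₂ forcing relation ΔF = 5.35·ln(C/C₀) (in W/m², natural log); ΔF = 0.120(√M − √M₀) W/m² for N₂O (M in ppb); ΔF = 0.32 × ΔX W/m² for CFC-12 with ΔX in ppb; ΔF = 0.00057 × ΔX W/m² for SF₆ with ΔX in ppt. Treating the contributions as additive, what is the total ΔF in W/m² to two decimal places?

ΔF = 5.19 W/m²

CO₂: 5.35 × ln(695/284) = 5.35 × ln(2.44718) = 5.35 × 0.89494 = 4.7879 W/m².
N₂O: 0.120 × (√353 − √267) = 0.120 × (18.7883 − 16.3401) = 0.120 × 2.4482 = 0.2938 W/m².
CFC-12: Δ = 338 − 3 = 335 ppt = 0.335 ppb; ΔF = 0.32 × 0.335 = 0.1072 W/m².
SF₆: ΔF = 0.00057 × (7 − 1) = 0.00057 × 6 = 0.0034 W/m².
Total ΔF = 4.7879 + 0.2938 + 0.1072 + 0.0034 = 5.1923 W/m².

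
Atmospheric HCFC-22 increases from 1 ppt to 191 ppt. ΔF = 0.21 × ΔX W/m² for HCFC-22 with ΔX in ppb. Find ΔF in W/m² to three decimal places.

ΔF = 0.040 W/m²

HCFC-22: Δ = 191 − 1 = 190 ppt = 0.190 ppb; ΔF = 0.21 × 0.190 = 0.0399 W/m².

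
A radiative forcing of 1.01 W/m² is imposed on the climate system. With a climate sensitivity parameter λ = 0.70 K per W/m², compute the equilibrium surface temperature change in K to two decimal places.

ΔT = λ ΔF = 0.70 × 1.01 = 0.7070 K.

ΔT = 0.71 K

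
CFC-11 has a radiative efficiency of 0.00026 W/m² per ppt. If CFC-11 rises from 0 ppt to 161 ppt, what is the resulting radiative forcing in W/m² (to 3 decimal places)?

CFC-11: ΔF = 0.00026 × (161 − 0) = 0.00026 × 161 = 0.0419 W/m².

ΔF = 0.042 W/m²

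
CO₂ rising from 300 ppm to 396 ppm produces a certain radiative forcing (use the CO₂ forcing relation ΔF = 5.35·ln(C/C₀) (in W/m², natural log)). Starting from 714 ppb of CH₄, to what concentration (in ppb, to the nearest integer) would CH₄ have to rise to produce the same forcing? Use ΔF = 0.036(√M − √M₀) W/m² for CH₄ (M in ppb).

M ≈ 4621 ppb

CO₂ forcing: 5.35 × ln(396/300) = 5.35 × 0.277632 = 1.48533 W/m².
Set 0.036(√M − √714) = 1.48533: √M = 1.48533/0.036 + √714 = 41.2592 + 26.7208 = 67.9800.
M = (67.9800)² = 4621.28 ppb.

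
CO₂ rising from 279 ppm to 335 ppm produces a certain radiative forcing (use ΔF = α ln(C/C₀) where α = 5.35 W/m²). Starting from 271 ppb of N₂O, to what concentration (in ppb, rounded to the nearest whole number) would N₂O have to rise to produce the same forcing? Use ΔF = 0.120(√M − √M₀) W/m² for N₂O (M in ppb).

CO₂ forcing: 5.35 × ln(335/279) = 5.35 × 0.182919 = 0.97862 W/m².
Set 0.120(√M − √271) = 0.97862: √M = 0.97862/0.120 + √271 = 8.1552 + 16.4621 = 24.6173.
M = (24.6173)² = 606.01 ppb.

M ≈ 606 ppb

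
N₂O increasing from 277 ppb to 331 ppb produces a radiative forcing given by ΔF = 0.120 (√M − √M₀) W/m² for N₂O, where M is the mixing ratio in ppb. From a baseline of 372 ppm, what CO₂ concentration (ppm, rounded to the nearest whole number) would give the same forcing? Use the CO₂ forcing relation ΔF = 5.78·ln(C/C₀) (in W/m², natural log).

N₂O forcing: 0.120 × (√331 − √277) = 0.120 × (18.1934 − 16.6433) = 0.120 × 1.5501 = 0.18601 W/m².
Set 5.78 ln(C/372) = 0.18601: ln(C/372) = 0.18601/5.78 = 0.03218, so C = 372 × e^0.03218 = 372 × 1.03270 = 384.16 ppm.

C ≈ 384 ppm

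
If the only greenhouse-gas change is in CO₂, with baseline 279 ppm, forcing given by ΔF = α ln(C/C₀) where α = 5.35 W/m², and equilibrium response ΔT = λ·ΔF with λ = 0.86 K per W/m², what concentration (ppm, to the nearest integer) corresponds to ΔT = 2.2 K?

C ≈ 450 ppm

Required forcing: ΔF = ΔT/λ = 2.2/0.86 = 2.5581 W/m².
Then ln(C/279) = ΔF/5.35 = 2.5581/5.35 = 0.47815.
So C = 279 × e^0.47815 = 279 × 1.61309 = 450.05 ppm.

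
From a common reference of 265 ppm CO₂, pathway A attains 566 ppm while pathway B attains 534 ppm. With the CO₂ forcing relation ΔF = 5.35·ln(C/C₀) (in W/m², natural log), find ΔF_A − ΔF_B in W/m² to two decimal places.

ΔF_A = 5.35 ln(566/265) = 5.35 × 0.75886 = 4.0599 W/m².
ΔF_B = 5.35 ln(534/265) = 5.35 × 0.70067 = 3.7486 W/m².
Difference: 4.0599 − 3.7486 = 0.3113 W/m².

ΔF_A − ΔF_B = 0.31 W/m²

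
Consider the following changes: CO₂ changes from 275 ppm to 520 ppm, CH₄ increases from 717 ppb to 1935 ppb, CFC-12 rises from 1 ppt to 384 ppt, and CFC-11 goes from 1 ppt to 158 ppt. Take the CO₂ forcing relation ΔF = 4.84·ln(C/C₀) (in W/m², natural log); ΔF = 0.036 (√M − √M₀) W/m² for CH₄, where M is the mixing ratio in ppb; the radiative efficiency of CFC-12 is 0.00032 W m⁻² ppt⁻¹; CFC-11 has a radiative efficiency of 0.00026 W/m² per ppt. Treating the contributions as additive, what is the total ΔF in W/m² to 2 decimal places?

ΔF = 3.87 W/m²

CO₂: 4.84 × ln(520/275) = 4.84 × ln(1.89091) = 4.84 × 0.63706 = 3.0834 W/m².
CH₄: 0.036 × (√1935 − √717) = 0.036 × (43.9886 − 26.7769) = 0.036 × 17.2117 = 0.6196 W/m².
CFC-12: ΔF = 0.00032 × (384 − 1) = 0.00032 × 383 = 0.1226 W/m².
CFC-11: ΔF = 0.00026 × (158 − 1) = 0.00026 × 157 = 0.0408 W/m².
Total ΔF = 3.0834 + 0.6196 + 0.1226 + 0.0408 = 3.8664 W/m².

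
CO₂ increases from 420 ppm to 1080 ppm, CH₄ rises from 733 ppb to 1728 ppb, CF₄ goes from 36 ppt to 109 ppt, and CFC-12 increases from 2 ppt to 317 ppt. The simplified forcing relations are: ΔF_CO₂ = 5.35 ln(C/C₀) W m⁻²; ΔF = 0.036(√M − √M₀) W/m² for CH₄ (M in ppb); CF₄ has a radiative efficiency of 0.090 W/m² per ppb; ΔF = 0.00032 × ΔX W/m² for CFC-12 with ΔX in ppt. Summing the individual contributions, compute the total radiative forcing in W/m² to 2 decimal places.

CO₂: 5.35 × ln(1080/420) = 5.35 × ln(2.57143) = 5.35 × 0.94446 = 5.0529 W/m².
CH₄: 0.036 × (√1728 − √733) = 0.036 × (41.5692 − 27.0740) = 0.036 × 14.4952 = 0.5218 W/m².
CF₄: Δ = 109 − 36 = 73 ppt = 0.073 ppb; ΔF = 0.090 × 0.073 = 0.0066 W/m².
CFC-12: ΔF = 0.00032 × (317 − 2) = 0.00032 × 315 = 0.1008 W/m².
Total ΔF = 5.0529 + 0.5218 + 0.0066 + 0.1008 = 5.6821 W/m².

ΔF = 5.68 W/m²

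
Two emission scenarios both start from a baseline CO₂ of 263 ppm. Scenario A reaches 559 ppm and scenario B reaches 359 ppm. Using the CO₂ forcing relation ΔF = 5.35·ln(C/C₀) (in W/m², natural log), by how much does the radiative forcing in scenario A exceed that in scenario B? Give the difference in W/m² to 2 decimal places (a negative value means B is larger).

ΔF_A = 5.35 ln(559/263) = 5.35 × 0.75400 = 4.0339 W/m².
ΔF_B = 5.35 ln(359/263) = 5.35 × 0.31117 = 1.6648 W/m².
Difference: 4.0339 − 1.6648 = 2.3691 W/m².

ΔF_A − ΔF_B = 2.37 W/m²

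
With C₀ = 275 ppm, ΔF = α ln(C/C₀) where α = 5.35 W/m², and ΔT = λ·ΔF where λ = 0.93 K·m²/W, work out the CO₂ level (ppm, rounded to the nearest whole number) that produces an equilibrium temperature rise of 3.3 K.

Required forcing: ΔF = ΔT/λ = 3.3/0.93 = 3.5484 W/m².
Then ln(C/275) = ΔF/5.35 = 3.5484/5.35 = 0.66325.
So C = 275 × e^0.66325 = 275 × 1.94109 = 533.80 ppm.

C ≈ 534 ppm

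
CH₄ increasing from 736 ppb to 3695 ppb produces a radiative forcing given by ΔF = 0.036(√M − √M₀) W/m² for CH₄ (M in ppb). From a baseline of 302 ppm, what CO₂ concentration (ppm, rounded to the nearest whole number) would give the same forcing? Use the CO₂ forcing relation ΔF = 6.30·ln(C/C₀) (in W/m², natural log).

C ≈ 366 ppm

CH₄ forcing: 0.036 × (√3695 − √736) = 0.036 × (60.7865 − 27.1293) = 0.036 × 33.6572 = 1.21166 W/m².
Set 6.30 ln(C/302) = 1.21166: ln(C/302) = 1.21166/6.30 = 0.19233, so C = 302 × e^0.19233 = 302 × 1.21207 = 366.05 ppm.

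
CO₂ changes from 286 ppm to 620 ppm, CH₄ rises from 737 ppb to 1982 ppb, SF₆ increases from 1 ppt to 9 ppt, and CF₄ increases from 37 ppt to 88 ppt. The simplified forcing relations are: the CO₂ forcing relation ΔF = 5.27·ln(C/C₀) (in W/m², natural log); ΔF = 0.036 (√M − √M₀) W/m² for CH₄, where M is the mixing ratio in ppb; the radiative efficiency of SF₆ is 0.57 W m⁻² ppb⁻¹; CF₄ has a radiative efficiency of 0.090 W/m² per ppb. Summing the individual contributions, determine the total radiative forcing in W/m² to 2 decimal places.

ΔF = 4.71 W/m²

CO₂: 5.27 × ln(620/286) = 5.27 × ln(2.16783) = 5.27 × 0.77373 = 4.0776 W/m².
CH₄: 0.036 × (√1982 − √737) = 0.036 × (44.5197 − 27.1477) = 0.036 × 17.3720 = 0.6254 W/m².
SF₆: Δ = 9 − 1 = 8 ppt = 0.008 ppb; ΔF = 0.57 × 0.008 = 0.0046 W/m².
CF₄: Δ = 88 − 37 = 51 ppt = 0.051 ppb; ΔF = 0.090 × 0.051 = 0.0046 W/m².
Total ΔF = 4.0776 + 0.6254 + 0.0046 + 0.0046 = 4.7122 W/m².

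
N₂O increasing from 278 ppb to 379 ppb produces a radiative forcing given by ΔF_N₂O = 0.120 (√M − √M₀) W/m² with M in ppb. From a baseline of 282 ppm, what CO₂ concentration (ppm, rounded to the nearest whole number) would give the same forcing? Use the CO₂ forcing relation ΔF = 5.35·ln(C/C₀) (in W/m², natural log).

N₂O forcing: 0.120 × (√379 − √278) = 0.120 × (19.4679 − 16.6733) = 0.120 × 2.7946 = 0.33535 W/m².
Set 5.35 ln(C/282) = 0.33535: ln(C/282) = 0.33535/5.35 = 0.06268, so C = 282 × e^0.06268 = 282 × 1.06469 = 300.24 ppm.

C ≈ 300 ppm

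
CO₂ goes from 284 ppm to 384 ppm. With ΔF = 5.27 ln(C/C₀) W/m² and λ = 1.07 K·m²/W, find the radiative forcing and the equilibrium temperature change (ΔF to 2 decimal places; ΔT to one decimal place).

ΔF = 1.59 W/m²; ΔT = 1.7 K

CO₂: 5.27 × ln(384/284) = 5.27 × ln(1.35211) = 5.27 × 0.30167 = 1.5898 W/m².
ΔT = λ ΔF = 1.07 × 1.59 = 1.7013 K.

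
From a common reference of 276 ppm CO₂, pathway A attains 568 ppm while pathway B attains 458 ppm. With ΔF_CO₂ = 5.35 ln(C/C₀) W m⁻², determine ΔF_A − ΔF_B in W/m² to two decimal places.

ΔF_A = 5.35 ln(568/276) = 5.35 × 0.72172 = 3.8612 W/m².
ΔF_B = 5.35 ln(458/276) = 5.35 × 0.50647 = 2.7096 W/m².
Difference: 3.8612 − 2.7096 = 1.1516 W/m².
(Equivalently, ΔF_A − ΔF_B = 5.35 ln(568/458) = 5.35 × 0.21525 = 1.1516 W/m².)

ΔF_A − ΔF_B = 1.15 W/m²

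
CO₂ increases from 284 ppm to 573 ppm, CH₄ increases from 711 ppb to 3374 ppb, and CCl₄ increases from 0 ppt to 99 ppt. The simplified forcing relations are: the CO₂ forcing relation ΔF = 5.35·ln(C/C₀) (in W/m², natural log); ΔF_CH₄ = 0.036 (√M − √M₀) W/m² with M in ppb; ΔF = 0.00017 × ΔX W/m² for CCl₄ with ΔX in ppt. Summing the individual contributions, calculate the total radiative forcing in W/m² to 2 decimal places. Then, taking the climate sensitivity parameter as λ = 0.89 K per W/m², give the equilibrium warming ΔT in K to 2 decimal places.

CO₂: 5.35 × ln(573/284) = 5.35 × ln(2.01761) = 5.35 × 0.70191 = 3.7552 W/m².
CH₄: 0.036 × (√3374 − √711) = 0.036 × (58.0861 − 26.6646) = 0.036 × 31.4215 = 1.1312 W/m².
CCl₄: ΔF = 0.00017 × (99 − 0) = 0.00017 × 99 = 0.0168 W/m².
Total ΔF = 3.7552 + 1.1312 + 0.0168 = 4.9032 W/m².
ΔT = λ ΔF = 0.89 × 4.90 = 4.3610 K.

ΔF = 4.90 W/m²; ΔT = 4.36 K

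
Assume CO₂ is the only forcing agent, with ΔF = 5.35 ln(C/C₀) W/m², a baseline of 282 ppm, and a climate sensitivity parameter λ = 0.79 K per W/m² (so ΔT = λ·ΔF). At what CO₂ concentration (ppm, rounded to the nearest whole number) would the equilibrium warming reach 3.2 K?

C ≈ 601 ppm

Required forcing: ΔF = ΔT/λ = 3.2/0.79 = 4.0506 W/m².
Then ln(C/282) = ΔF/5.35 = 4.0506/5.35 = 0.75712.
So C = 282 × e^0.75712 = 282 × 2.13213 = 601.26 ppm.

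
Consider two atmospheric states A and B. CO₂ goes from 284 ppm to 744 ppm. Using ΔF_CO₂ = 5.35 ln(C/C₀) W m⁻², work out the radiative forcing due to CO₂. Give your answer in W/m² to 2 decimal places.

CO₂ absorption bands are partially saturated, so forcing scales with the logarithm of the concentration ratio.
CO₂: 5.35 × ln(744/284) = 5.35 × ln(2.61972) = 5.35 × 0.96307 = 5.1524 W/m².

ΔF = 5.15 W/m²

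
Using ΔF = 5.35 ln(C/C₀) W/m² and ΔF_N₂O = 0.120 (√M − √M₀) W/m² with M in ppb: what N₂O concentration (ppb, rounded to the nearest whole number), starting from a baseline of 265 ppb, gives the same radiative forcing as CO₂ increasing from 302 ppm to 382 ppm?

M ≈ 716 ppb

CO₂ forcing: 5.35 × ln(382/302) = 5.35 × 0.234994 = 1.25722 W/m².
Set 0.120(√M − √265) = 1.25722: √M = 1.25722/0.120 + √265 = 10.4768 + 16.2788 = 26.7556.
M = (26.7556)² = 715.86 ppb.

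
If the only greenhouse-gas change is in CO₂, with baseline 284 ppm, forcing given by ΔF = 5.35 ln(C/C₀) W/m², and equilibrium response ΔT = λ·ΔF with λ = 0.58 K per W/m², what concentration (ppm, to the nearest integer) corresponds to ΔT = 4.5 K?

Required forcing: ΔF = ΔT/λ = 4.5/0.58 = 7.7586 W/m².
Then ln(C/284) = ΔF/5.35 = 7.7586/5.35 = 1.45021.
So C = 284 × e^1.45021 = 284 × 4.26401 = 1210.98 ppm.

C ≈ 1211 ppm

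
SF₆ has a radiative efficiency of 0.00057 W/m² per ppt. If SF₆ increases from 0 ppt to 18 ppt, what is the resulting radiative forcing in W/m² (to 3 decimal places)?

SF₆: ΔF = 0.00057 × (18 − 0) = 0.00057 × 18 = 0.0103 W/m².

ΔF = 0.010 W/m²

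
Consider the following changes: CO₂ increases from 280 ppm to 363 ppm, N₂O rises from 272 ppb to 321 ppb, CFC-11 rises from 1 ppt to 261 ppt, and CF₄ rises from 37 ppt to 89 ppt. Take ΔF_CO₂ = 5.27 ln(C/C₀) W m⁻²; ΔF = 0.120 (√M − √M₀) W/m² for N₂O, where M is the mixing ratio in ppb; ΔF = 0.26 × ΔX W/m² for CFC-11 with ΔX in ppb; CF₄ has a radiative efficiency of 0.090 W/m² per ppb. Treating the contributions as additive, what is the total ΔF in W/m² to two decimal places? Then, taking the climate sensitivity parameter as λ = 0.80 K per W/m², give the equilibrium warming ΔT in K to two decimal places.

CO₂: 5.27 × ln(363/280) = 5.27 × ln(1.29643) = 5.27 × 0.25961 = 1.3681 W/m².
N₂O: 0.120 × (√321 − √272) = 0.120 × (17.9165 − 16.4924) = 0.120 × 1.4241 = 0.1709 W/m².
CFC-11: Δ = 261 − 1 = 260 ppt = 0.260 ppb; ΔF = 0.26 × 0.260 = 0.0676 W/m².
CF₄: Δ = 89 − 37 = 52 ppt = 0.052 ppb; ΔF = 0.090 × 0.052 = 0.0047 W/m².
Total ΔF = 1.3681 + 0.1709 + 0.0676 + 0.0047 = 1.6113 W/m².
ΔT = λ ΔF = 0.80 × 1.61 = 1.2880 K.

ΔF = 1.61 W/m²; ΔT = 1.29 K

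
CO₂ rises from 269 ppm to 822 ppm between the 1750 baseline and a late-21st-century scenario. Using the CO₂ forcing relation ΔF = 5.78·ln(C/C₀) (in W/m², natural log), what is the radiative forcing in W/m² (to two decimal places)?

CO₂ absorption bands are partially saturated, so forcing scales with the logarithm of the concentration ratio.
CO₂: 5.78 × ln(822/269) = 5.78 × ln(3.05576) = 5.78 × 1.11703 = 6.4564 W/m².

ΔF = 6.46 W/m²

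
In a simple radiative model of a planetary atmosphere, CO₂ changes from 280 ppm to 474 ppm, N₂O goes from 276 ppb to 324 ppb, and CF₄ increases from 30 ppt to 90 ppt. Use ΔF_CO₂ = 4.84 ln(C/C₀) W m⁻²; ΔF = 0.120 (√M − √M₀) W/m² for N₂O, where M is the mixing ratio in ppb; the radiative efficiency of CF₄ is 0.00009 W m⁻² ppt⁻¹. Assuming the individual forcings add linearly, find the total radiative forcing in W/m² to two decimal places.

CO₂: 4.84 × ln(474/280) = 4.84 × ln(1.69286) = 4.84 × 0.52642 = 2.5479 W/m².
N₂O: 0.120 × (√324 − √276) = 0.120 × (18.0000 − 16.6132) = 0.120 × 1.3868 = 0.1664 W/m².
CF₄: ΔF = 0.00009 × (90 − 30) = 0.00009 × 60 = 0.0054 W/m².
Total ΔF = 2.5479 + 0.1664 + 0.0054 = 2.7197 W/m².

ΔF = 2.72 W/m²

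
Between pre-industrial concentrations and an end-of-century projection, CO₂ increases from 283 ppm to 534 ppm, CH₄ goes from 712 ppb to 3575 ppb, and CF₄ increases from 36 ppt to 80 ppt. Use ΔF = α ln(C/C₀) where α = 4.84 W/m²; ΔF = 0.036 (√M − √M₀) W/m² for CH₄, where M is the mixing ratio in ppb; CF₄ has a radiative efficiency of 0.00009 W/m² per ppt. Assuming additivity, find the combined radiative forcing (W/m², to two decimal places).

ΔF = 4.27 W/m²

CO₂: 4.84 × ln(534/283) = 4.84 × ln(1.88693) = 4.84 × 0.63495 = 3.0732 W/m².
CH₄: 0.036 × (√3575 − √712) = 0.036 × (59.7913 − 26.6833) = 0.036 × 33.1080 = 1.1919 W/m².
CF₄: ΔF = 0.00009 × (80 − 36) = 0.00009 × 44 = 0.0040 W/m².
Total ΔF = 3.0732 + 1.1919 + 0.0040 = 4.2691 W/m².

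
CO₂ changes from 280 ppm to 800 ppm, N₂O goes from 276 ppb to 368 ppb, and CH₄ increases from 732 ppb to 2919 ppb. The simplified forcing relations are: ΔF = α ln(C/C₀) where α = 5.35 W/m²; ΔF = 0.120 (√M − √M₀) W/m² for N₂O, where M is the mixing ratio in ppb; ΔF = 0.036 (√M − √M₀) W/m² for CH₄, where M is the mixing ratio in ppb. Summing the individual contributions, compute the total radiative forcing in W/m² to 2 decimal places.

ΔF = 6.90 W/m²

CO₂: 5.35 × ln(800/280) = 5.35 × ln(2.85714) = 5.35 × 1.04982 = 5.6165 W/m².
N₂O: 0.120 × (√368 − √276) = 0.120 × (19.1833 − 16.6132) = 0.120 × 2.5701 = 0.3084 W/m².
CH₄: 0.036 × (√2919 − √732) = 0.036 × (54.0278 − 27.0555) = 0.036 × 26.9723 = 0.9710 W/m².
Total ΔF = 5.6165 + 0.3084 + 0.9710 = 6.8959 W/m².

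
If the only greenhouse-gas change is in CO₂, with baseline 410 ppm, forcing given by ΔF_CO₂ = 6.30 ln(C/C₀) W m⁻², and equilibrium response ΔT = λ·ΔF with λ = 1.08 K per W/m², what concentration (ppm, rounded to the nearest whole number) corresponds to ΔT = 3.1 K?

Required forcing: ΔF = ΔT/λ = 3.1/1.08 = 2.8704 W/m².
Then ln(C/410) = ΔF/6.30 = 2.8704/6.30 = 0.45562.
So C = 410 × e^0.45562 = 410 × 1.57715 = 646.63 ppm.

C ≈ 647 ppm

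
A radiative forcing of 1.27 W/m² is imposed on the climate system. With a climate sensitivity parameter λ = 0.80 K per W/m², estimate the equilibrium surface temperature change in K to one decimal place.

ΔT = 1.0 K

ΔT = λ ΔF = 0.80 × 1.27 = 1.0160 K.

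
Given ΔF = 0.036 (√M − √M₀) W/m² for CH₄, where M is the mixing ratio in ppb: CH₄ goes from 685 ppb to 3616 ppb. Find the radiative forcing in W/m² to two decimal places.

CH₄: 0.036 × (√3616 − √685) = 0.036 × (60.1332 − 26.1725) = 0.036 × 33.9607 = 1.2226 W/m².

ΔF = 1.22 W/m²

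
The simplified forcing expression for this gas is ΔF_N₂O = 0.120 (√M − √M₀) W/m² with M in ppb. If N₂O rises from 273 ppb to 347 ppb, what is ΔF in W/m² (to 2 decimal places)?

N₂O: 0.120 × (√347 − √273) = 0.120 × (18.6279 − 16.5227) = 0.120 × 2.1052 = 0.2526 W/m².

ΔF = 0.25 W/m²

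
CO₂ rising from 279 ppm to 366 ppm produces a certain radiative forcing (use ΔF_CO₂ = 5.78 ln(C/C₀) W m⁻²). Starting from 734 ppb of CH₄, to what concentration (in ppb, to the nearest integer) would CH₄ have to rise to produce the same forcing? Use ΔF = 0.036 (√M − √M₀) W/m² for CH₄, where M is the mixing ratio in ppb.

M ≈ 4994 ppb

CO₂ forcing: 5.78 × ln(366/279) = 5.78 × 0.271422 = 1.56882 W/m².
Set 0.036(√M − √734) = 1.56882: √M = 1.56882/0.036 + √734 = 43.5783 + 27.0924 = 70.6707.
M = (70.6707)² = 4994.35 ppb.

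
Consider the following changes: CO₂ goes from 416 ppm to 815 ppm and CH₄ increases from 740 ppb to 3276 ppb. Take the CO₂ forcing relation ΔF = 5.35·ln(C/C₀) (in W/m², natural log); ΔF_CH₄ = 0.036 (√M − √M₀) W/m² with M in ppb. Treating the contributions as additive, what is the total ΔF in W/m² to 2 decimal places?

CO₂: 5.35 × ln(815/416) = 5.35 × ln(1.95913) = 5.35 × 0.67250 = 3.5979 W/m².
CH₄: 0.036 × (√3276 − √740) = 0.036 × (57.2364 − 27.2029) = 0.036 × 30.0335 = 1.0812 W/m².
Total ΔF = 3.5979 + 1.0812 = 4.6791 W/m².

ΔF = 4.68 W/m²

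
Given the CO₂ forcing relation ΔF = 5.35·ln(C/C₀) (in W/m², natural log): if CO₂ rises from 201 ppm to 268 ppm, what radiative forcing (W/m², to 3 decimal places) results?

ΔF = 1.539 W/m²

CO₂ absorption bands are partially saturated, so forcing scales with the logarithm of the concentration ratio.
CO₂: 5.35 × ln(268/201) = 5.35 × ln(1.33333) = 5.35 × 0.28768 = 1.5391 W/m².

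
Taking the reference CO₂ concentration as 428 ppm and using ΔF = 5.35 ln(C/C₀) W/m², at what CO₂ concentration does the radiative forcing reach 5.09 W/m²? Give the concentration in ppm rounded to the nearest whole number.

C ≈ 1108 ppm

Set 5.35 ln(C/428) = 5.09, so ln(C/428) = 5.09/5.35 = 0.95140.
Then C/428 = e^0.95140 = 2.58933, giving C = 428 × 2.58933 = 1108.23 ppm.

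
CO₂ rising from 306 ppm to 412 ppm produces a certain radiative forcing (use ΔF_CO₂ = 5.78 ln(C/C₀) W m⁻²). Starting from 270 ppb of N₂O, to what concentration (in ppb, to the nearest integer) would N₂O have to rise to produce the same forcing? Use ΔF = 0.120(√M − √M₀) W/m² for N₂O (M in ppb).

CO₂ forcing: 5.78 × ln(412/306) = 5.78 × 0.297438 = 1.71919 W/m².
Set 0.120(√M − √270) = 1.71919: √M = 1.71919/0.120 + √270 = 14.3266 + 16.4317 = 30.7583.
M = (30.7583)² = 946.07 ppb.

M ≈ 946 ppb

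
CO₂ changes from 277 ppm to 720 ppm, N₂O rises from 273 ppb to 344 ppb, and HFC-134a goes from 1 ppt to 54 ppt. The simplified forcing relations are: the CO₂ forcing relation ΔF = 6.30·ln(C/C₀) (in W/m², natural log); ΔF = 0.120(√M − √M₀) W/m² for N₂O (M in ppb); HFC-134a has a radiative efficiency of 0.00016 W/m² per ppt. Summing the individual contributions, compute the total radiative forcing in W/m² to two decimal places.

ΔF = 6.27 W/m²

CO₂: 6.30 × ln(720/277) = 6.30 × ln(2.59928) = 6.30 × 0.95523 = 6.0179 W/m².
N₂O: 0.120 × (√344 − √273) = 0.120 × (18.5472 − 16.5227) = 0.120 × 2.0245 = 0.2429 W/m².
HFC-134a: ΔF = 0.00016 × (54 − 1) = 0.00016 × 53 = 0.0085 W/m².
Total ΔF = 6.0179 + 0.2429 + 0.0085 = 6.2693 W/m².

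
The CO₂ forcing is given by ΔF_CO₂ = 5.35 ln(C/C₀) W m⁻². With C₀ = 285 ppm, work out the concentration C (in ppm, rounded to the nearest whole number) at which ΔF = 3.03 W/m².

Set 5.35 ln(C/285) = 3.03, so ln(C/285) = 3.03/5.35 = 0.56636.
Then C/285 = e^0.56636 = 1.76184, giving C = 285 × 1.76184 = 502.12 ppm.

C ≈ 502 ppm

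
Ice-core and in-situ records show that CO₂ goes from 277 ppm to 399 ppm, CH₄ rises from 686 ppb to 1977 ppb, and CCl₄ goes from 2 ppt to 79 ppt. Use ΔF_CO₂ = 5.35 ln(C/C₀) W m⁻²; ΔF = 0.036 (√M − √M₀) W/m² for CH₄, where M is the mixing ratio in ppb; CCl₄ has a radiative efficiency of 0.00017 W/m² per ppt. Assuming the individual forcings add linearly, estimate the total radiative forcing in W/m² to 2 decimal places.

CO₂: 5.35 × ln(399/277) = 5.35 × ln(1.44043) = 5.35 × 0.36494 = 1.9524 W/m².
CH₄: 0.036 × (√1977 − √686) = 0.036 × (44.4635 − 26.1916) = 0.036 × 18.2719 = 0.6578 W/m².
CCl₄: ΔF = 0.00017 × (79 − 2) = 0.00017 × 77 = 0.0131 W/m².
Total ΔF = 1.9524 + 0.6578 + 0.0131 = 2.6233 W/m².

ΔF = 2.62 W/m²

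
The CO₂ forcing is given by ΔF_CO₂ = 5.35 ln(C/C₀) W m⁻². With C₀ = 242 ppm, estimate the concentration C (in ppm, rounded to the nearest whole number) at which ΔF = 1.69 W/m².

Set 5.35 ln(C/242) = 1.69, so ln(C/242) = 1.69/5.35 = 0.31589.
Then C/242 = e^0.31589 = 1.37148, giving C = 242 × 1.37148 = 331.90 ppm.

C ≈ 332 ppm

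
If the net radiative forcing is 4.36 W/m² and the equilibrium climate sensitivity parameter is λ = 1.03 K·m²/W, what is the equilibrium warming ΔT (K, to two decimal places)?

ΔT = 4.49 K

ΔT = λ ΔF = 1.03 × 4.36 = 4.4908 K.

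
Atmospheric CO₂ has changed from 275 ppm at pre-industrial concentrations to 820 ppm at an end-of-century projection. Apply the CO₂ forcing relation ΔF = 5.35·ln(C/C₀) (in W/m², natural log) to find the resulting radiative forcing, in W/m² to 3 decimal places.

CO₂ absorption bands are partially saturated, so forcing scales with the logarithm of the concentration ratio.
CO₂: 5.35 × ln(820/275) = 5.35 × ln(2.98182) = 5.35 × 1.09253 = 5.8450 W/m².

ΔF = 5.845 W/m²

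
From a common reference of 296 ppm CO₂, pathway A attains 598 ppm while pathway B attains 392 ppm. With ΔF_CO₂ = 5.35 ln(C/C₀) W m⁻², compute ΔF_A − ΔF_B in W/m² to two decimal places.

ΔF_A = 5.35 ln(598/296) = 5.35 × 0.70323 = 3.7623 W/m².
ΔF_B = 5.35 ln(392/296) = 5.35 × 0.28090 = 1.5028 W/m².
Difference: 3.7623 − 1.5028 = 2.2595 W/m².

ΔF_A − ΔF_B = 2.26 W/m²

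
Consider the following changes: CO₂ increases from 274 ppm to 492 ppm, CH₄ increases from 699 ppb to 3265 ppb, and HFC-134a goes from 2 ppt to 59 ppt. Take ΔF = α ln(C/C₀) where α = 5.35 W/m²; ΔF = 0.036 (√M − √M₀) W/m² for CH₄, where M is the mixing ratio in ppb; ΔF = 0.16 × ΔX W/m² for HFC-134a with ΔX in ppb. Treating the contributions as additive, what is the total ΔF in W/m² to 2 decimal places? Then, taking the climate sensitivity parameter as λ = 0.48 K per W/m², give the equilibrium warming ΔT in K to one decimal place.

ΔF = 4.25 W/m²; ΔT = 2.0 K

CO₂: 5.35 × ln(492/274) = 5.35 × ln(1.79562) = 5.35 × 0.58535 = 3.1316 W/m².
CH₄: 0.036 × (√3265 − √699) = 0.036 × (57.1402 − 26.4386) = 0.036 × 30.7016 = 1.1053 W/m².
HFC-134a: Δ = 59 − 2 = 57 ppt = 0.057 ppb; ΔF = 0.16 × 0.057 = 0.0091 W/m².
Total ΔF = 3.1316 + 1.1053 + 0.0091 = 4.2460 W/m².
ΔT = λ ΔF = 0.48 × 4.25 = 2.0400 K.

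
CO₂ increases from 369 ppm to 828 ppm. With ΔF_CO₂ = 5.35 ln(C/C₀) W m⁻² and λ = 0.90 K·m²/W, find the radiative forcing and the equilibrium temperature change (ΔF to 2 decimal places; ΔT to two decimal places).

CO₂: 5.35 × ln(828/369) = 5.35 × ln(2.24390) = 5.35 × 0.80822 = 4.3240 W/m².
ΔT = λ ΔF = 0.90 × 4.32 = 3.8880 K.

ΔF = 4.32 W/m²; ΔT = 3.89 K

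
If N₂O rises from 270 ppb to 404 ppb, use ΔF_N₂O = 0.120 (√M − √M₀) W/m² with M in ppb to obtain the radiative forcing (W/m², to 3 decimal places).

ΔF = 0.440 W/m²

N₂O: 0.120 × (√404 − √270) = 0.120 × (20.0998 − 16.4317) = 0.120 × 3.6681 = 0.4402 W/m².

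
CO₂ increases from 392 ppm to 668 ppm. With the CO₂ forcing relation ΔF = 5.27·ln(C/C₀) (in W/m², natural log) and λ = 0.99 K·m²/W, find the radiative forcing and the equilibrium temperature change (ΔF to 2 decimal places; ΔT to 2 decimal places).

ΔF = 2.81 W/m²; ΔT = 2.78 K

CO₂: 5.27 × ln(668/392) = 5.27 × ln(1.70408) = 5.27 × 0.53303 = 2.8091 W/m².
ΔT = λ ΔF = 0.99 × 2.81 = 2.7819 K.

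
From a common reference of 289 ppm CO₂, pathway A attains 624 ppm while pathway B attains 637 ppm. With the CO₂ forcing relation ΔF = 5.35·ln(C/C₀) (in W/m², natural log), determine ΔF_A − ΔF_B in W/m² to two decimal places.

ΔF_A = 5.35 ln(624/289) = 5.35 × 0.76972 = 4.1180 W/m².
ΔF_B = 5.35 ln(637/289) = 5.35 × 0.79034 = 4.2283 W/m².
Difference: 4.1180 − 4.2283 = -0.1103 W/m².
(Equivalently, ΔF_A − ΔF_B = 5.35 ln(624/637) = 5.35 × -0.02062 = -0.1103 W/m².)

ΔF_A − ΔF_B = -0.11 W/m²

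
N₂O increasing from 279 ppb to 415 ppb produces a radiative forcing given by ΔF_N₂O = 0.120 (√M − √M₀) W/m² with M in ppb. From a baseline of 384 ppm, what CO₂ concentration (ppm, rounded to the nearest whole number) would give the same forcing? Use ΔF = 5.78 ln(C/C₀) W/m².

C ≈ 414 ppm

N₂O forcing: 0.120 × (√415 − √279) = 0.120 × (20.3715 − 16.7033) = 0.120 × 3.6682 = 0.44018 W/m².
Set 5.78 ln(C/384) = 0.44018: ln(C/384) = 0.44018/5.78 = 0.07616, so C = 384 × e^0.07616 = 384 × 1.07914 = 414.39 ppm.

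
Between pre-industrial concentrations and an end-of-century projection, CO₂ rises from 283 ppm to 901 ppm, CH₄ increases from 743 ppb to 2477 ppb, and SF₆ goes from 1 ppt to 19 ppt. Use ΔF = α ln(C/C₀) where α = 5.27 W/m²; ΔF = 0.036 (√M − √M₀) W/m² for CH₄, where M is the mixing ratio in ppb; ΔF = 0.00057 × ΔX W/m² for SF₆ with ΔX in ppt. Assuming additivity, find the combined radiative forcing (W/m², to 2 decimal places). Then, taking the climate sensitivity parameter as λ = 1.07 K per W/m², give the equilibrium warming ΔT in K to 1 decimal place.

ΔF = 6.92 W/m²; ΔT = 7.4 K

CO₂: 5.27 × ln(901/283) = 5.27 × ln(3.18375) = 5.27 × 1.15806 = 6.1030 W/m².
CH₄: 0.036 × (√2477 − √743) = 0.036 × (49.7695 − 27.2580) = 0.036 × 22.5115 = 0.8104 W/m².
SF₆: ΔF = 0.00057 × (19 − 1) = 0.00057 × 18 = 0.0103 W/m².
Total ΔF = 6.1030 + 0.8104 + 0.0103 = 6.9237 W/m².
ΔT = λ ΔF = 1.07 × 6.92 = 7.4044 K.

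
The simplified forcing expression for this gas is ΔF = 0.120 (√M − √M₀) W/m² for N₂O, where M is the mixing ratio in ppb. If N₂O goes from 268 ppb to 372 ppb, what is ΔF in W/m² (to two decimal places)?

N₂O: 0.120 × (√372 − √268) = 0.120 × (19.2873 − 16.3707) = 0.120 × 2.9166 = 0.3500 W/m².

ΔF = 0.35 W/m²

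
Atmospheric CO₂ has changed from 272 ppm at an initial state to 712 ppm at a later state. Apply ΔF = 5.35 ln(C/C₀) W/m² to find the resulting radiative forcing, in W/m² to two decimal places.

ΔF = 5.15 W/m²

CO₂: 5.35 × ln(712/272) = 5.35 × ln(2.61765) = 5.35 × 0.96228 = 5.1482 W/m².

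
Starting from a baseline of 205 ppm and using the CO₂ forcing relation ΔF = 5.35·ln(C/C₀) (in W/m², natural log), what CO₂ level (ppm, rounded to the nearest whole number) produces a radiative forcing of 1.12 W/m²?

C ≈ 253 ppm

Set 5.35 ln(C/205) = 1.12, so ln(C/205) = 1.12/5.35 = 0.20935.
Then C/205 = e^0.20935 = 1.23288, giving C = 205 × 1.23288 = 252.74 ppm.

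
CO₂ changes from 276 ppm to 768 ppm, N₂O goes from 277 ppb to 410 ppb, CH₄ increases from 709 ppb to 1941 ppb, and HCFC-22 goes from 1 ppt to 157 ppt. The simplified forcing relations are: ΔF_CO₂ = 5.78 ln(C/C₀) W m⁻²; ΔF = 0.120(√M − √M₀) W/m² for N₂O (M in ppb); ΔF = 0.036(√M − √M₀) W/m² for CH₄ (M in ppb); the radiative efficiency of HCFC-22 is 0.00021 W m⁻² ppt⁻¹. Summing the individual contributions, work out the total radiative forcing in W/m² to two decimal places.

ΔF = 7.01 W/m²

CO₂: 5.78 × ln(768/276) = 5.78 × ln(2.78261) = 5.78 × 1.02339 = 5.9152 W/m².
N₂O: 0.120 × (√410 − √277) = 0.120 × (20.2485 − 16.6433) = 0.120 × 3.6052 = 0.4326 W/m².
CH₄: 0.036 × (√1941 − √709) = 0.036 × (44.0568 − 26.6271) = 0.036 × 17.4297 = 0.6275 W/m².
HCFC-22: ΔF = 0.00021 × (157 − 1) = 0.00021 × 156 = 0.0328 W/m².
Total ΔF = 5.9152 + 0.4326 + 0.6275 + 0.0328 = 7.0081 W/m².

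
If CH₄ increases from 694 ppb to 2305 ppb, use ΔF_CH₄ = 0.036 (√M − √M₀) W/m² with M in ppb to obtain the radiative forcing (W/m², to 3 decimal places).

CH₄: 0.036 × (√2305 − √694) = 0.036 × (48.0104 − 26.3439) = 0.036 × 21.6665 = 0.7800 W/m².

ΔF = 0.780 W/m²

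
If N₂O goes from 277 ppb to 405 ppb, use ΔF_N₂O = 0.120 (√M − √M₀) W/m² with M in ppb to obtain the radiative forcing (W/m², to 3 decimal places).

N₂O: 0.120 × (√405 − √277) = 0.120 × (20.1246 − 16.6433) = 0.120 × 3.4813 = 0.4178 W/m².

ΔF = 0.418 W/m²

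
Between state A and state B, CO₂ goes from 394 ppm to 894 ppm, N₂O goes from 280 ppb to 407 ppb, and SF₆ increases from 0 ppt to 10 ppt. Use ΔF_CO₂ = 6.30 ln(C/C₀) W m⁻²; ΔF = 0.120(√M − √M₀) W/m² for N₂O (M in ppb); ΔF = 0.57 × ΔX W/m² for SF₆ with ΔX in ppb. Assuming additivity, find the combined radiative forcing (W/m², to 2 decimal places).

CO₂: 6.30 × ln(894/394) = 6.30 × ln(2.26904) = 6.30 × 0.81936 = 5.1620 W/m².
N₂O: 0.120 × (√407 − √280) = 0.120 × (20.1742 − 16.7332) = 0.120 × 3.4410 = 0.4129 W/m².
SF₆: Δ = 10 − 0 = 10 ppt = 0.010 ppb; ΔF = 0.57 × 0.010 = 0.0057 W/m².
Total ΔF = 5.1620 + 0.4129 + 0.0057 = 5.5806 W/m².

ΔF = 5.58 W/m²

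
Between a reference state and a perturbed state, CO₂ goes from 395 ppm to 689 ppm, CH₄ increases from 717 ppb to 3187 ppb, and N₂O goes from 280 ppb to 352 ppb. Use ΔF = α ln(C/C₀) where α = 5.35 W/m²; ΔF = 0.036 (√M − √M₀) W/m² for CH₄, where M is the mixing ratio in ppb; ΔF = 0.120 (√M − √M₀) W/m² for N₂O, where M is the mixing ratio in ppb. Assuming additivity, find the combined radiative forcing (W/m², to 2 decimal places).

ΔF = 4.29 W/m²

CO₂: 5.35 × ln(689/395) = 5.35 × ln(1.74430) = 5.35 × 0.55635 = 2.9765 W/m².
CH₄: 0.036 × (√3187 − √717) = 0.036 × (56.4535 − 26.7769) = 0.036 × 29.6766 = 1.0684 W/m².
N₂O: 0.120 × (√352 − √280) = 0.120 × (18.7617 − 16.7332) = 0.120 × 2.0285 = 0.2434 W/m².
Total ΔF = 2.9765 + 1.0684 + 0.2434 = 4.2883 W/m².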